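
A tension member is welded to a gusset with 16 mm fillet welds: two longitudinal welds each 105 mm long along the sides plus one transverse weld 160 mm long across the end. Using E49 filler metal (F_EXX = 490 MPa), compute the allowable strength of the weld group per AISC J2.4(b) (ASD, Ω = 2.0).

t_e = 0.707 × 16 = 11.31 mm.
R_nwl = 0.6 × 490 × 11.31 × 210 × 10⁻³ = 698.4 kN (longitudinal, 2 welds).
R_nwt = 0.6 × 490 × 11.31 × 160 × 10⁻³ = 532.1 kN (transverse, base value).
(i) R_nwl + R_nwt = 1231 kN; (ii) 0.85 R_nwl + 1.5 R_nwt = 1392 kN.
R_n = max = 1392 kN [governs: (ii)]; R_n/Ω = 695.9 kN.

R_n/Ω ≈ 696 kN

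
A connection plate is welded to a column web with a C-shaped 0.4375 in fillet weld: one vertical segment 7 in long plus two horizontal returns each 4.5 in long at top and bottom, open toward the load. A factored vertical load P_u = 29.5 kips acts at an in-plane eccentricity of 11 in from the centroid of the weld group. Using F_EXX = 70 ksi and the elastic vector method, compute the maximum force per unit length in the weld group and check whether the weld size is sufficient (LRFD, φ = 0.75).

Total weld length L_w = 16 in. Treat welds as unit-width lines.
Centroid: x̄ = 2×4.5×2.25 / 16 = 1.266 in from the vertical weld.
Polar moment about centroid: J = I_x + I_y = [7³/12 + 2×4.5×3.5²] + [7×1.266² + 2(4.5³/12 + 4.5×0.9844²)] = 174 in³.
Direct shear f_v = P/L_w = 29.5 / 16 = 1.844 kip/in (vertical).
Torsion M = P·e = 29.5 × 11 = 324.5 kip·in.
Critical point at (x, y) = (3.234, 3.5) from centroid. f_tx = M·y/J = 6.529 kip/in; f_ty = M·x/J = 6.034 kip/in.
Resultant f_max = √[f_tx² + (f_v + f_ty)²] = √[6.529² + (1.844 + 6.034)²] = 10.23 kip/in.
Capacity per unit length: φr_n = 0.75 × 0.6 × 70 × (0.707 × 0.4375) = 9.743 kip/in.
10.23 > 9.743 → NOT adequate.

f_max ≈ 10.2 kip/in; NOT adequate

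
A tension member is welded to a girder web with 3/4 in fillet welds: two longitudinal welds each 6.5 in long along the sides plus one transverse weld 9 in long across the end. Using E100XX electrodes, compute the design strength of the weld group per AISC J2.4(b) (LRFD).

E100XX → F_EXX = 100 ksi.
t_e = 0.707 × 0.75 = 0.5302 in.
R_nwl = 0.6 × 100 × 0.5302 × 13 = 413.6 kips (longitudinal, 2 welds).
R_nwt = 0.6 × 100 × 0.5302 × 9 = 286.3 kips (transverse, base value).
(i) R_nwl + R_nwt = 699.9 kips; (ii) 0.85 R_nwl + 1.5 R_nwt = 781.1 kips.
R_n = max = 781.1 kips [governs: (ii)]; φR_n = 585.8 kips.

φR_n ≈ 586 kips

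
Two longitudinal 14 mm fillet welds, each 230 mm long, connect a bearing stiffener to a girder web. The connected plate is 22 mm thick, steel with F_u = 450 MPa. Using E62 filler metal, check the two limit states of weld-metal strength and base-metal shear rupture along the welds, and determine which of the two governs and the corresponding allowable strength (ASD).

E62XX → F_EXX = 620 MPa.
t_e = 0.707 × 14 = 9.898 mm; L = 460 mm.
Weld metal: R_n/Ω = (1/2.0) × 0.6 × 620 × 9.898 × 460 × 10⁻³ = 846.9 kN.
Base metal (shear rupture): R_n/Ω = (1/2.0) × 0.6 × 450 × 22 × 460 × 10⁻³ = 1366 kN.
Governing: weld metal.

R_n/Ω ≈ 847 kN (weld metal governs)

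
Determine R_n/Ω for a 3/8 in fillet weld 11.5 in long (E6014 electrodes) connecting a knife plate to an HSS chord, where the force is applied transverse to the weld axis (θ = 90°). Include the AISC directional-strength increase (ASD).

E60XX → F_EXX = 60 ksi.
t_e = 0.707 × 0.375 = 0.2651 in; A_we = 0.2651 × 11.5 = 3.049 in².
Directional factor: 1.0 + 0.5 sin^1.5(90°) = 1.5.
F_nw = 0.6 × 60 × 1.5 = 54 ksi.
R_n/Ω = (54 × 3.049) / 2.0 = 82.32 kip.

R_n/Ω ≈ 82.3 kip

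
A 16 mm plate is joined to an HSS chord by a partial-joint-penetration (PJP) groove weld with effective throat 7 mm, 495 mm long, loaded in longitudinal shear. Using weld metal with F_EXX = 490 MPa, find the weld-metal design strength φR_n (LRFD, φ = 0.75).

φR_n ≈ 764 kN

Effective throat (given) t_e = 7 mm.
A_we = 7 × 495 = 3465 mm².
F_nw = 0.6 F_EXX = 294 MPa.
φR_n = 0.75 × 294 × 3465 × 10⁻³ = 764 kN.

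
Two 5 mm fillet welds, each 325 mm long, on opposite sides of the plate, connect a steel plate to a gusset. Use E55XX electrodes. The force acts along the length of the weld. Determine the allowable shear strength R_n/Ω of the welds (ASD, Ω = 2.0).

R_n/Ω ≈ 379 kN

E55XX → F_EXX = 550 MPa.
Effective throat t_e = 0.707 × 5 = 3.535 mm.
Total length L = 650 mm; A_we = 3.535 × 650 = 2298 mm².
F_nw = 0.6 F_EXX = 0.6 × 550 = 330 MPa.
R_n = 330 × 2298 × 10⁻³ = 758.3 kN; R_n/Ω = 758.3/2.0 = 379.1 kN.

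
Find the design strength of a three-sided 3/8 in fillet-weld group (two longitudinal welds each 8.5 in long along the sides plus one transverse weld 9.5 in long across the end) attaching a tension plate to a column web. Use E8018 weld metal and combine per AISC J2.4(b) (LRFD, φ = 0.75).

E80XX → F_EXX = 80 ksi.
t_e = 0.707 × 0.375 = 0.2651 in.
R_nwl = 0.6 × 80 × 0.2651 × 17 = 216.3 kips (longitudinal, 2 welds).
R_nwt = 0.6 × 80 × 0.2651 × 9.5 = 120.9 kips (transverse, base value).
(i) R_nwl + R_nwt = 337.2 kips; (ii) 0.85 R_nwl + 1.5 R_nwt = 365.2 kips.
R_n = max = 365.2 kips [governs: (ii)]; φR_n = 273.9 kips.

φR_n ≈ 274 kips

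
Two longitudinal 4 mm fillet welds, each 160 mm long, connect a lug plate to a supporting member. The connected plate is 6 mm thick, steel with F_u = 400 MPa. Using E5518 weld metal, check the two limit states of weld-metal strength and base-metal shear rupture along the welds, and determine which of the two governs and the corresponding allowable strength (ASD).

E55XX → F_EXX = 550 MPa.
t_e = 0.707 × 4 = 2.828 mm; L = 320 mm.
Weld metal: R_n/Ω = (1/2.0) × 0.6 × 550 × 2.828 × 320 × 10⁻³ = 149.3 kN.
Base metal (shear rupture): R_n/Ω = (1/2.0) × 0.6 × 400 × 6 × 320 × 10⁻³ = 230.4 kN.
Governing: weld metal.

R_n/Ω ≈ 149 kN (weld metal governs)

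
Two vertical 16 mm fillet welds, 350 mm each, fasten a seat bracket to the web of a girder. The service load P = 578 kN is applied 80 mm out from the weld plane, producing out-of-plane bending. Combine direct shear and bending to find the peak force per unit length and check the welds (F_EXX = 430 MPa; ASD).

L_w = 2 × 350 = 700 mm; section modulus (unit throat) S = 2 × L²/6 = 40830 mm².
Direct shear f_v = P/L_w = 578×10³/700 = 825.7 N/mm.
Moment M = P × e = 578×10³ × 80 = 46240000 N·mm; bending f_b = M/S = 1132 N/mm.
f_max = √(f_v² + f_b²) = √(825.7² + 1132²) = 1401 N/mm.
r_n/Ω = (1/2.0) × 0.6 × 430 × (0.707 × 16) = 1459 N/mm → adequate.

f_max ≈ 1400 N/mm; adequate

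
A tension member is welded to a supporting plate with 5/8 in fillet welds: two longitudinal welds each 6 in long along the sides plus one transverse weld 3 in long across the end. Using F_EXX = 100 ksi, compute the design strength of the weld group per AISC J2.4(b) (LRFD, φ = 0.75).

φR_n ≈ 298 kip

t_e = 0.707 × 0.625 = 0.4419 in.
R_nwl = 0.6 × 100 × 0.4419 × 12 = 318.1 kip (longitudinal, 2 welds).
R_nwt = 0.6 × 100 × 0.4419 × 3 = 79.54 kip (transverse, base value).
(i) R_nwl + R_nwt = 397.7 kip; (ii) 0.85 R_nwl + 1.5 R_nwt = 389.7 kip.
R_n = max = 397.7 kip [governs: (i)]; φR_n = 298.3 kip.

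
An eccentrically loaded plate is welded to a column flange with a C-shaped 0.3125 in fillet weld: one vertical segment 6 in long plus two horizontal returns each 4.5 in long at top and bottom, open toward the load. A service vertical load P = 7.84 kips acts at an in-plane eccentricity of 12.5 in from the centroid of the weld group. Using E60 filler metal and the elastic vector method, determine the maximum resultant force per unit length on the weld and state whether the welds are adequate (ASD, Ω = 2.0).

E60XX → F_EXX = 60 ksi.
Total weld length L_w = 15 in. Treat welds as unit-width lines.
Centroid: x̄ = 2×4.5×2.25 / 15 = 1.35 in from the vertical weld.
Polar moment about centroid: J = I_x + I_y = [6³/12 + 2×4.5×3²] + [6×1.35² + 2(4.5³/12 + 4.5×0.9²)] = 132.4 in³.
Direct shear f_v = P/L_w = 7.84 / 15 = 0.5227 kip/in (vertical).
Torsion M = P·e = 7.84 × 12.5 = 98 kip·in.
Critical point at (x, y) = (3.15, 3) from centroid. f_tx = M·y/J = 2.22 kip/in; f_ty = M·x/J = 2.331 kip/in.
Resultant f_max = √[f_tx² + (f_v + f_ty)²] = √[2.22² + (0.5227 + 2.331)²] = 3.616 kip/in.
Capacity per unit length: r_n/Ω = (1/2.0) × 0.6 × 60 × (0.707 × 0.3125) = 3.977 kip/in.
3.616 ≤ 3.977 → adequate.

f_max ≈ 3.62 kip/in; adequate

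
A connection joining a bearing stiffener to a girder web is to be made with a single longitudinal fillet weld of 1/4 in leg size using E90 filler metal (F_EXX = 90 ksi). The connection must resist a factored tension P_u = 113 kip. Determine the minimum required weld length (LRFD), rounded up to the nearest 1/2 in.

Throat t_e = 0.707 × 0.25 = 0.1767 in.
φr_n = 0.75 × 0.6 × 90 × 0.1767 = 7.158 kip/in.
L_req = P_u / φr_n = 113 / 7.158 = 15.79 in total.
Round up → use L = 16 in.

L = 16 in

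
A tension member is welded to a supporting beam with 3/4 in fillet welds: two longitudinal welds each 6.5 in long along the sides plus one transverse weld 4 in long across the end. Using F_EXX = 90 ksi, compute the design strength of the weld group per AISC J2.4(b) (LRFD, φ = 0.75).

φR_n ≈ 366 kip

t_e = 0.707 × 0.75 = 0.5302 in.
R_nwl = 0.6 × 90 × 0.5302 × 13 = 372.2 kip (longitudinal, 2 welds).
R_nwt = 0.6 × 90 × 0.5302 × 4 = 114.5 kip (transverse, base value).
(i) R_nwl + R_nwt = 486.8 kip; (ii) 0.85 R_nwl + 1.5 R_nwt = 488.2 kip.
R_n = max = 488.2 kip [governs: (ii)]; φR_n = 366.2 kip.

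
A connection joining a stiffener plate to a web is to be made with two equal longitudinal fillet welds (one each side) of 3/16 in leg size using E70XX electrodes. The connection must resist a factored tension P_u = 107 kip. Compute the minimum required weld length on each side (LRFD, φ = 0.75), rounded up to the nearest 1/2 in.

E70XX → F_EXX = 70 ksi.
Throat t_e = 0.707 × 0.1875 = 0.1326 in.
φr_n = 0.75 × 0.6 × 70 × 0.1326 = 4.176 kip/in.
L_req = P_u / φr_n = 107 / 4.176 = 25.62 in total.
Per side: 25.62 / 2 = 12.81 in.
Round up → use L = 13 in on each side.

L = 13 in on each side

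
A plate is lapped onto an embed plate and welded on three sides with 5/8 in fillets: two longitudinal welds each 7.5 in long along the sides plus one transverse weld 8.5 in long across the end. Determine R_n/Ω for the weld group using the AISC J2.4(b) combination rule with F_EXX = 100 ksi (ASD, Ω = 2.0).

R_n/Ω ≈ 338 kips

t_e = 0.707 × 0.625 = 0.4419 in.
R_nwl = 0.6 × 100 × 0.4419 × 15 = 397.7 kips (longitudinal, 2 welds).
R_nwt = 0.6 × 100 × 0.4419 × 8.5 = 225.4 kips (transverse, base value).
(i) R_nwl + R_nwt = 623 kips; (ii) 0.85 R_nwl + 1.5 R_nwt = 676.1 kips.
R_n = max = 676.1 kips [governs: (ii)]; R_n/Ω = 338 kips.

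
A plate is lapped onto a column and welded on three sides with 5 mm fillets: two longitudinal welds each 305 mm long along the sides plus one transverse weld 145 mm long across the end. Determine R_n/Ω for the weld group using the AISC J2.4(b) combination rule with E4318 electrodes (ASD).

E43XX → F_EXX = 430 MPa.
t_e = 0.707 × 5 = 3.535 mm.
R_nwl = 0.6 × 430 × 3.535 × 610 × 10⁻³ = 556.3 kN (longitudinal, 2 welds).
R_nwt = 0.6 × 430 × 3.535 × 145 × 10⁻³ = 132.2 kN (transverse, base value).
(i) R_nwl + R_nwt = 688.6 kN; (ii) 0.85 R_nwl + 1.5 R_nwt = 671.3 kN.
R_n = max = 688.6 kN [governs: (i)]; R_n/Ω = 344.3 kN.

R_n/Ω ≈ 344 kN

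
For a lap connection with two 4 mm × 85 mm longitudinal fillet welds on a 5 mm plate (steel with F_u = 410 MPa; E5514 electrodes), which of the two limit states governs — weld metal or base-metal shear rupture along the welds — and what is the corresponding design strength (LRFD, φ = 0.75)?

φR_n ≈ 119 kN (weld metal governs)

E55XX → F_EXX = 550 MPa.
t_e = 0.707 × 4 = 2.828 mm; L = 170 mm.
Weld metal: φR_n = 0.75 × 0.6 × 550 × 2.828 × 170 × 10⁻³ = 119 kN.
Base metal (shear rupture): φR_n = 0.75 × 0.6 × 410 × 5 × 170 × 10⁻³ = 156.8 kN.
Governing: weld metal.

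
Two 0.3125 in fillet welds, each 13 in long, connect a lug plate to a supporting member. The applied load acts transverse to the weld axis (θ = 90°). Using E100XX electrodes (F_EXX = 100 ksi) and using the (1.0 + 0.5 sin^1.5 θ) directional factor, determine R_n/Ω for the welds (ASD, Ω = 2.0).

t_e = 0.707 × 0.3125 = 0.2209 in; A_we = 0.2209 × 26 = 5.744 in².
Directional factor: 1.0 + 0.5 sin^1.5(90°) = 1.5.
F_nw = 0.6 × 100 × 1.5 = 90 ksi.
R_n/Ω = (90 × 5.744) / 2.0 = 258.5 kip.

R_n/Ω ≈ 258 kip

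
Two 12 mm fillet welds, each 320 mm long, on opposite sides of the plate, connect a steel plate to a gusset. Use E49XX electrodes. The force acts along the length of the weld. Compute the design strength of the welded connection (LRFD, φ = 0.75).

E49XX → F_EXX = 490 MPa.
Effective throat t_e = 0.707 × 12 = 8.484 mm.
Total length L = 640 mm; A_we = 8.484 × 640 = 5430 mm².
F_nw = 0.6 F_EXX = 0.6 × 490 = 294 MPa.
φR_n = 0.75 × 294 × 5430 × 10⁻³ = 1197 kN.

φR_n ≈ 1200 kN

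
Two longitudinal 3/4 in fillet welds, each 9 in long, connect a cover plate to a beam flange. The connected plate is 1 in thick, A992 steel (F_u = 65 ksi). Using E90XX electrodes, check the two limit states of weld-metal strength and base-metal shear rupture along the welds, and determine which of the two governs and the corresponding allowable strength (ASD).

E90XX → F_EXX = 90 ksi.
t_e = 0.707 × 0.75 = 0.5302 in; L = 18 in.
Weld metal: R_n/Ω = (1/2.0) × 0.6 × 90 × 0.5302 × 18 = 257.7 kip.
Base metal (shear rupture): R_n/Ω = (1/2.0) × 0.6 × 65 × 1 × 18 = 351 kip.
Governing: weld metal.

R_n/Ω ≈ 258 kip (weld metal governs)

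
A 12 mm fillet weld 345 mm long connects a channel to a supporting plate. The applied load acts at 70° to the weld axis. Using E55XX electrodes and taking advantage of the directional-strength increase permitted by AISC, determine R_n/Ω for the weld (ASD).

R_n/Ω ≈ 703 kN

E55XX → F_EXX = 550 MPa.
t_e = 0.707 × 12 = 8.484 mm; A_we = 8.484 × 345 = 2927 mm².
Directional factor: 1.0 + 0.5 sin^1.5(70°) = 1.455.
F_nw = 0.6 × 550 × 1.455 = 480.3 MPa.
R_n/Ω = (480.3 × 2927) / 2.0 × 10⁻³ = 702.9 kN.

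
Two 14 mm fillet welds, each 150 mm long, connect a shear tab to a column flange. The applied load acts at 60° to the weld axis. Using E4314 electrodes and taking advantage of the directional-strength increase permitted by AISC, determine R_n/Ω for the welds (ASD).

E43XX → F_EXX = 430 MPa.
t_e = 0.707 × 14 = 9.898 mm; A_we = 9.898 × 300 = 2969 mm².
Directional factor: 1.0 + 0.5 sin^1.5(60°) = 1.403.
F_nw = 0.6 × 430 × 1.403 = 362 MPa.
R_n/Ω = (362 × 2969) / 2.0 × 10⁻³ = 537.4 kN.

R_n/Ω ≈ 537 kN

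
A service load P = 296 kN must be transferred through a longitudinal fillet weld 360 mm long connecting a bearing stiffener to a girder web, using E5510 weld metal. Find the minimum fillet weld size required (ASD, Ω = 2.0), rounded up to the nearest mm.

w = 8 mm

E55XX → F_EXX = 550 MPa.
Total weld length L = 360 mm.
Required throat t_e = P × Ω / (0.6 F_EXX × L) = 296 × 2.0 / (0.6 × 550 × 360 × 10⁻³) = 4.983 mm.
Required leg w = t_e / 0.707 = 7.048 mm → use 8 mm.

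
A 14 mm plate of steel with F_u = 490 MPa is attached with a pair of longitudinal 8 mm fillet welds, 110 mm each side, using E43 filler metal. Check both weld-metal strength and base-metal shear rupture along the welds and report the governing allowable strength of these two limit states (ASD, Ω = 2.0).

R_n/Ω ≈ 161 kN (weld metal governs)

E43XX → F_EXX = 430 MPa.
t_e = 0.707 × 8 = 5.656 mm; L = 220 mm.
Weld metal: R_n/Ω = (1/2.0) × 0.6 × 430 × 5.656 × 220 × 10⁻³ = 160.5 kN.
Base metal (shear rupture): R_n/Ω = (1/2.0) × 0.6 × 490 × 14 × 220 × 10⁻³ = 452.8 kN.
Governing: weld metal.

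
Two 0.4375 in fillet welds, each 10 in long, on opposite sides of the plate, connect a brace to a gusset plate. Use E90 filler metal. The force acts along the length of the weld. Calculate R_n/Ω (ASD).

E90XX → F_EXX = 90 ksi.
Effective throat t_e = 0.707 × 0.4375 = 0.3093 in.
Total length L = 20 in; A_we = 0.3093 × 20 = 6.186 in².
F_nw = 0.6 F_EXX = 0.6 × 90 = 54 ksi.
R_n = 54 × 6.186 = 334.1 kip; R_n/Ω = 334.1/2.0 = 167 kip.

R_n/Ω ≈ 167 kip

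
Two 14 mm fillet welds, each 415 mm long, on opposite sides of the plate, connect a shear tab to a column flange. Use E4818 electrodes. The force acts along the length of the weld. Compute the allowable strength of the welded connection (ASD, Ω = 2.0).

E48XX → F_EXX = 480 MPa.
Effective throat t_e = 0.707 × 14 = 9.898 mm.
Total length L = 830 mm; A_we = 9.898 × 830 = 8215 mm².
F_nw = 0.6 F_EXX = 0.6 × 480 = 288 MPa.
R_n = 288 × 8215 × 10⁻³ = 2366 kN; R_n/Ω = 2366/2.0 = 1183 kN.

R_n/Ω ≈ 1180 kN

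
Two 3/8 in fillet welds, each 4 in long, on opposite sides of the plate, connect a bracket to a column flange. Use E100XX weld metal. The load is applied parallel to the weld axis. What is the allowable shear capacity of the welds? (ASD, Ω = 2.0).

E100XX → F_EXX = 100 ksi.
Effective throat t_e = 0.707 × 0.375 = 0.2651 in.
Total length L = 8 in; A_we = 0.2651 × 8 = 2.121 in².
F_nw = 0.6 F_EXX = 0.6 × 100 = 60 ksi.
R_n = 60 × 2.121 = 127.3 kips; R_n/Ω = 127.3/2.0 = 63.63 kips.

R_n/Ω ≈ 63.6 kips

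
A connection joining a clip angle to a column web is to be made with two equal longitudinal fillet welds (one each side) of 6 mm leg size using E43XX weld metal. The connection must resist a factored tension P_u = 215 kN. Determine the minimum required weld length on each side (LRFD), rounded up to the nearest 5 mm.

E43XX → F_EXX = 430 MPa.
Throat t_e = 0.707 × 6 = 4.242 mm.
φr_n = 0.75 × 0.6 × 430 × 4.242 × 10⁻³ = 0.8208 kN/mm.
L_req = P_u / φr_n = 215 / 0.8208 = 261.9 mm total.
Per side: 261.9 / 2 = 131 mm.
Round up → use L = 135 mm on each side.

L = 135 mm on each side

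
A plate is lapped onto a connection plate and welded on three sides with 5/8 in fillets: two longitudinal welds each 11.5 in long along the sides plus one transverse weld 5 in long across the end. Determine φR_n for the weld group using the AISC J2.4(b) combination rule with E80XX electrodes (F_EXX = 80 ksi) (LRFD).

t_e = 0.707 × 0.625 = 0.4419 in.
R_nwl = 0.6 × 80 × 0.4419 × 23 = 487.8 kip (longitudinal, 2 welds).
R_nwt = 0.6 × 80 × 0.4419 × 5 = 106 kip (transverse, base value).
(i) R_nwl + R_nwt = 593.9 kip; (ii) 0.85 R_nwl + 1.5 R_nwt = 573.7 kip.
R_n = max = 593.9 kip [governs: (i)]; φR_n = 445.4 kip.

φR_n ≈ 445 kip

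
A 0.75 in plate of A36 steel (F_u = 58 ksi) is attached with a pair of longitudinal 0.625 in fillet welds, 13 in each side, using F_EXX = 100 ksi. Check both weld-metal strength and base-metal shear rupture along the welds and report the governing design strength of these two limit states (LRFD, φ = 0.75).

φR_n ≈ 509 kips (base-metal shear rupture governs)

t_e = 0.707 × 0.625 = 0.4419 in; L = 26 in.
Weld metal: φR_n = 0.75 × 0.6 × 100 × 0.4419 × 26 = 517 kips.
Base metal (shear rupture): φR_n = 0.75 × 0.6 × 58 × 0.75 × 26 = 508.9 kips.
Governing: base-metal shear rupture.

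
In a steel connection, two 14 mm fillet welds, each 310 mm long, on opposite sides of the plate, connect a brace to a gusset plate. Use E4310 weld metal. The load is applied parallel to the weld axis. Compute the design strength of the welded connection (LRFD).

E43XX → F_EXX = 430 MPa.
Effective throat t_e = 0.707 × 14 = 9.898 mm.
Total length L = 620 mm; A_we = 9.898 × 620 = 6137 mm².
F_nw = 0.6 F_EXX = 0.6 × 430 = 258 MPa.
φR_n = 0.75 × 258 × 6137 × 10⁻³ = 1187 kN.

φR_n ≈ 1190 kN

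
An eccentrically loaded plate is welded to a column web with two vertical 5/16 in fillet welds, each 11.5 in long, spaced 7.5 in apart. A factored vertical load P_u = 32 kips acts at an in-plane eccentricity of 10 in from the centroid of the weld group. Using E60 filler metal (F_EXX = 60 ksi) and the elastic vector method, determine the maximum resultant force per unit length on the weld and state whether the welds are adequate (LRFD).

f_max ≈ 4.71 kip/in; adequate

Total weld length L_w = 23 in. Treat welds as unit-width lines.
Polar moment about centroid: J = 2[d³/12 + d(b/2)²] = 2[11.5³/12 + 11.5×3.75²] = 576.9 in³.
Direct shear f_v = P/L_w = 32 / 23 = 1.391 kip/in (vertical).
Torsion M = P·e = 32 × 10 = 320 kip·in.
Critical point at (x, y) = (3.75, 5.75) from centroid. f_tx = M·y/J = 3.189 kip/in; f_ty = M·x/J = 2.08 kip/in.
Resultant f_max = √[f_tx² + (f_v + f_ty)²] = √[3.189² + (1.391 + 2.08)²] = 4.714 kip/in.
Capacity per unit length: φr_n = 0.75 × 0.6 × 60 × (0.707 × 0.3125) = 5.965 kip/in.
4.714 ≤ 5.965 → adequate.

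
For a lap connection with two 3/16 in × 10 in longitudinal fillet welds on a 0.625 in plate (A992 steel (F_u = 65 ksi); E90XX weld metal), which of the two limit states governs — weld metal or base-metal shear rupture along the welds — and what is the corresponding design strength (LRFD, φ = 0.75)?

E90XX → F_EXX = 90 ksi.
t_e = 0.707 × 0.1875 = 0.1326 in; L = 20 in.
Weld metal: φR_n = 0.75 × 0.6 × 90 × 0.1326 × 20 = 107.4 kips.
Base metal (shear rupture): φR_n = 0.75 × 0.6 × 65 × 0.625 × 20 = 365.6 kips.
Governing: weld metal.

φR_n ≈ 107 kips (weld metal governs)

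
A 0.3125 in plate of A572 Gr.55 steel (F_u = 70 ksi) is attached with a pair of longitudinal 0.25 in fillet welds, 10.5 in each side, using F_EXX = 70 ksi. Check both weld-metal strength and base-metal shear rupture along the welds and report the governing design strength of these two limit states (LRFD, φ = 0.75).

φR_n ≈ 117 kips (weld metal governs)

t_e = 0.707 × 0.25 = 0.1767 in; L = 21 in.
Weld metal: φR_n = 0.75 × 0.6 × 70 × 0.1767 × 21 = 116.9 kips.
Base metal (shear rupture): φR_n = 0.75 × 0.6 × 70 × 0.3125 × 21 = 206.7 kips.
Governing: weld metal.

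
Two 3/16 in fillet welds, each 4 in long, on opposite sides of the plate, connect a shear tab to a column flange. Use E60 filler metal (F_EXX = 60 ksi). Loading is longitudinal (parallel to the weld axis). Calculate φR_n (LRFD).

Effective throat t_e = 0.707 × 0.1875 = 0.1326 in.
Total length L = 8 in; A_we = 0.1326 × 8 = 1.06 in².
F_nw = 0.6 F_EXX = 0.6 × 60 = 36 ksi.
φR_n = 0.75 × 36 × 1.06 = 28.63 kips.

φR_n ≈ 28.6 kips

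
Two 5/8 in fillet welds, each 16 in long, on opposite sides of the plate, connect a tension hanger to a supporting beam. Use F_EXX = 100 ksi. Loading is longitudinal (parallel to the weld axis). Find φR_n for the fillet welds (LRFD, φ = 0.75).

φR_n ≈ 636 kip

Effective throat t_e = 0.707 × 0.625 = 0.4419 in.
Total length L = 32 in; A_we = 0.4419 × 32 = 14.14 in².
F_nw = 0.6 F_EXX = 0.6 × 100 = 60 ksi.
φR_n = 0.75 × 60 × 14.14 = 636.3 kip.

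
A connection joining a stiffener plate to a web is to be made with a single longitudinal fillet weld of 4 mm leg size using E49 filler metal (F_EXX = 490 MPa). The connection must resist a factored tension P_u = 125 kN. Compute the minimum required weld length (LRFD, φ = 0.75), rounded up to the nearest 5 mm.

Throat t_e = 0.707 × 4 = 2.828 mm.
φr_n = 0.75 × 0.6 × 490 × 2.828 × 10⁻³ = 0.6236 kN/mm.
L_req = P_u / φr_n = 125 / 0.6236 = 200.5 mm total.
Round up → use L = 205 mm.

L = 205 mm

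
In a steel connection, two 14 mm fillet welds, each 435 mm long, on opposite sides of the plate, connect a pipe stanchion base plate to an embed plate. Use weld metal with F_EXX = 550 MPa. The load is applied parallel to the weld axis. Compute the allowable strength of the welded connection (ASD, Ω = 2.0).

Effective throat t_e = 0.707 × 14 = 9.898 mm.
Total length L = 870 mm; A_we = 9.898 × 870 = 8611 mm².
F_nw = 0.6 F_EXX = 0.6 × 550 = 330 MPa.
R_n = 330 × 8611 × 10⁻³ = 2842 kN; R_n/Ω = 2842/2.0 = 1421 kN.

R_n/Ω ≈ 1420 kN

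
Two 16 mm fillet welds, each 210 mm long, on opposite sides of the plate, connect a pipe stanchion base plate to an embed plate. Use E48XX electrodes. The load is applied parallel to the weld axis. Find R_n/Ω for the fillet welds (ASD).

E48XX → F_EXX = 480 MPa.
Effective throat t_e = 0.707 × 16 = 11.31 mm.
Total length L = 420 mm; A_we = 11.31 × 420 = 4751 mm².
F_nw = 0.6 F_EXX = 0.6 × 480 = 288 MPa.
R_n = 288 × 4751 × 10⁻³ = 1368 kN; R_n/Ω = 1368/2.0 = 684.1 kN.

R_n/Ω ≈ 684 kN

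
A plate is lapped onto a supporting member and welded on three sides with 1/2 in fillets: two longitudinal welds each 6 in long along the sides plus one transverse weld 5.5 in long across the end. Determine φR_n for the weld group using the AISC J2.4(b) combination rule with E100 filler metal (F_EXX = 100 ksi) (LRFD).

t_e = 0.707 × 0.5 = 0.3535 in.
R_nwl = 0.6 × 100 × 0.3535 × 12 = 254.5 kip (longitudinal, 2 welds).
R_nwt = 0.6 × 100 × 0.3535 × 5.5 = 116.7 kip (transverse, base value).
(i) R_nwl + R_nwt = 371.2 kip; (ii) 0.85 R_nwl + 1.5 R_nwt = 391.3 kip.
R_n = max = 391.3 kip [governs: (ii)]; φR_n = 293.5 kip.

φR_n ≈ 293 kip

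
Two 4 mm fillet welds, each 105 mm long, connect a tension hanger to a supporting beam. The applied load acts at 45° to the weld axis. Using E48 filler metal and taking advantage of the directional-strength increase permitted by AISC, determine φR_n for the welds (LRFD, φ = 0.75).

φR_n ≈ 166 kN

E48XX → F_EXX = 480 MPa.
t_e = 0.707 × 4 = 2.828 mm; A_we = 2.828 × 210 = 593.9 mm².
Directional factor: 1.0 + 0.5 sin^1.5(45°) = 1.297.
F_nw = 0.6 × 480 × 1.297 = 373.6 MPa.
φR_n = 0.75 × 373.6 × 593.9 × 10⁻³ = 166.4 kN.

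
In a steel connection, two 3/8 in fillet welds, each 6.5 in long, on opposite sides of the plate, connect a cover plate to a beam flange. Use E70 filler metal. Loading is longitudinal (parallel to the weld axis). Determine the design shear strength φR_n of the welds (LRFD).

φR_n ≈ 109 kip

E70XX → F_EXX = 70 ksi.
Effective throat t_e = 0.707 × 0.375 = 0.2651 in.
Total length L = 13 in; A_we = 0.2651 × 13 = 3.447 in².
F_nw = 0.6 F_EXX = 0.6 × 70 = 42 ksi.
φR_n = 0.75 × 42 × 3.447 = 108.6 kip.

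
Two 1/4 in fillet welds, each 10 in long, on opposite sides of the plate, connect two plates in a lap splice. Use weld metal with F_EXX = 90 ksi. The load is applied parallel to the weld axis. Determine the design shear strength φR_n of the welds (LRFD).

φR_n ≈ 143 kips

Effective throat t_e = 0.707 × 0.25 = 0.1767 in.
Total length L = 20 in; A_we = 0.1767 × 20 = 3.535 in².
F_nw = 0.6 F_EXX = 0.6 × 90 = 54 ksi.
φR_n = 0.75 × 54 × 3.535 = 143.2 kips.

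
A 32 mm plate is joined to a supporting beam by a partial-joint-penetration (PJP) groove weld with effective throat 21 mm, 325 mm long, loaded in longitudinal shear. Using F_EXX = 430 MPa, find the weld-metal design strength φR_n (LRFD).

Effective throat (given) t_e = 21 mm.
A_we = 21 × 325 = 6825 mm².
F_nw = 0.6 F_EXX = 258 MPa.
φR_n = 0.75 × 258 × 6825 × 10⁻³ = 1321 kN.

φR_n ≈ 1320 kN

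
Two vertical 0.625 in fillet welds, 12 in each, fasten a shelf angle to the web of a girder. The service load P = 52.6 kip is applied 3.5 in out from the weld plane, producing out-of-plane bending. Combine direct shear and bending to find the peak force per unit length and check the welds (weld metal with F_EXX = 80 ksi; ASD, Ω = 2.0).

L_w = 2 × 12 = 24 in; section modulus (unit throat) S = 2 × L²/6 = 48 in².
Direct shear f_v = P/L_w = 52.6/24 = 2.192 kip/in.
Moment M = P × e = 52.6 × 3.5 = 184.1 kip·in; bending f_b = M/S = 3.835 kip/in.
f_max = √(f_v² + f_b²) = √(2.192² + 3.835²) = 4.417 kip/in.
r_n/Ω = (1/2.0) × 0.6 × 80 × (0.707 × 0.625) = 10.6 kip/in → adequate.

f_max ≈ 4.42 kip/in; adequate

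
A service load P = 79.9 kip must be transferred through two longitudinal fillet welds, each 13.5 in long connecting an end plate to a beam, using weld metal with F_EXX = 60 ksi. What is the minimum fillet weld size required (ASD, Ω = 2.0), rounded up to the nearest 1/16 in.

Total weld length L = 27 in.
Required throat t_e = P × Ω / (0.6 F_EXX × L) = 79.9 × 2.0 / (0.6 × 60 × 27) = 0.1644 in.
Required leg w = t_e / 0.707 = 0.2325 in → use 1/4 in.

w = 1/4 in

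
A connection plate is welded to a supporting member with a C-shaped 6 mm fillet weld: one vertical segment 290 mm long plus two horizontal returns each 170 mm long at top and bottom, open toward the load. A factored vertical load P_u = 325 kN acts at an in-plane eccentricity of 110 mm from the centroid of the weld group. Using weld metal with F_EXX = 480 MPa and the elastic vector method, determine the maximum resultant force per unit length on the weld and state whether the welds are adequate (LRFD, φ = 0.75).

Total weld length L_w = 630 mm. Treat welds as unit-width lines.
Centroid: x̄ = 2×170×85 / 630 = 45.87 mm from the vertical weld.
Polar moment about centroid: J = I_x + I_y = [290³/12 + 2×170×145²] + [290×45.87² + 2(170³/12 + 170×39.13²)] = 11130000 mm³.
Direct shear f_v = P/L_w = 325×10³ / 630 = 515.9 N/mm (vertical).
Torsion M = P·e = 325×10³ × 110 = 35750000 N·mm.
Critical point at (x, y) = (124.1, 145) from centroid. f_tx = M·y/J = 465.7 N/mm; f_ty = M·x/J = 398.7 N/mm.
Resultant f_max = √[f_tx² + (f_v + f_ty)²] = √[465.7² + (515.9 + 398.7)²] = 1026 N/mm.
Capacity per unit length: φr_n = 0.75 × 0.6 × 480 × (0.707 × 6) = 916.3 N/mm.
1026 > 916.3 → NOT adequate.

f_max ≈ 1030 N/mm; NOT adequate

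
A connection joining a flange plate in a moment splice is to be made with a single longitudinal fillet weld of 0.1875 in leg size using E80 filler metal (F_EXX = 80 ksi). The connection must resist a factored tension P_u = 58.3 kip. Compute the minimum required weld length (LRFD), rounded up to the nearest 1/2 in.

Throat t_e = 0.707 × 0.1875 = 0.1326 in.
φr_n = 0.75 × 0.6 × 80 × 0.1326 = 4.772 kip/in.
L_req = P_u / φr_n = 58.3 / 4.772 = 12.22 in total.
Round up → use L = 12.5 in.

L = 12.5 in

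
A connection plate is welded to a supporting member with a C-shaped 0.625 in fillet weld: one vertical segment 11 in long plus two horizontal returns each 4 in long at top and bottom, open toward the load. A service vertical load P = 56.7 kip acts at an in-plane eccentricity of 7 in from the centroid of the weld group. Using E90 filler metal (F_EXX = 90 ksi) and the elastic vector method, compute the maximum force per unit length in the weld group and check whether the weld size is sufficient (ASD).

Total weld length L_w = 19 in. Treat welds as unit-width lines.
Centroid: x̄ = 2×4×2 / 19 = 0.8421 in from the vertical weld.
Polar moment about centroid: J = I_x + I_y = [11³/12 + 2×4×5.5²] + [11×0.8421² + 2(4³/12 + 4×1.158²)] = 382.1 in³.
Direct shear f_v = P/L_w = 56.7 / 19 = 2.984 kip/in (vertical).
Torsion M = P·e = 56.7 × 7 = 396.9 kip·in.
Critical point at (x, y) = (3.158, 5.5) from centroid. f_tx = M·y/J = 5.713 kip/in; f_ty = M·x/J = 3.28 kip/in.
Resultant f_max = √[f_tx² + (f_v + f_ty)²] = √[5.713² + (2.984 + 3.28)²] = 8.478 kip/in.
Capacity per unit length: r_n/Ω = (1/2.0) × 0.6 × 90 × (0.707 × 0.625) = 11.93 kip/in.
8.478 ≤ 11.93 → adequate.

f_max ≈ 8.48 kip/in; adequate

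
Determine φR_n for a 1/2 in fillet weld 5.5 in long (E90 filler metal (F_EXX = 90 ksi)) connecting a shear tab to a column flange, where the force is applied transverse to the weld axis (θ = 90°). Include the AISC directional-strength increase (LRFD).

t_e = 0.707 × 0.5 = 0.3535 in; A_we = 0.3535 × 5.5 = 1.944 in².
Directional factor: 1.0 + 0.5 sin^1.5(90°) = 1.5.
F_nw = 0.6 × 90 × 1.5 = 81 ksi.
φR_n = 0.75 × 81 × 1.944 = 118.1 kips.

φR_n ≈ 118 kips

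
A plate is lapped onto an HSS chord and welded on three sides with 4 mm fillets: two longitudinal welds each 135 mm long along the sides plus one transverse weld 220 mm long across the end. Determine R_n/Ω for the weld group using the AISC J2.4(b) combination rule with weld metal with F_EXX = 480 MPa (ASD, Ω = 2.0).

t_e = 0.707 × 4 = 2.828 mm.
R_nwl = 0.6 × 480 × 2.828 × 270 × 10⁻³ = 219.9 kN (longitudinal, 2 welds).
R_nwt = 0.6 × 480 × 2.828 × 220 × 10⁻³ = 179.2 kN (transverse, base value).
(i) R_nwl + R_nwt = 399.1 kN; (ii) 0.85 R_nwl + 1.5 R_nwt = 455.7 kN.
R_n = max = 455.7 kN [governs: (ii)]; R_n/Ω = 227.8 kN.

R_n/Ω ≈ 228 kN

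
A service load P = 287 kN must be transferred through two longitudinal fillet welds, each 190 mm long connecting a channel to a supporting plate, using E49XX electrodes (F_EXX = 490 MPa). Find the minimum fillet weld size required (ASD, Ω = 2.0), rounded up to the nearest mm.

Total weld length L = 380 mm.
Required throat t_e = P × Ω / (0.6 F_EXX × L) = 287 × 2.0 / (0.6 × 490 × 380 × 10⁻³) = 5.138 mm.
Required leg w = t_e / 0.707 = 7.267 mm → use 8 mm.

w = 8 mm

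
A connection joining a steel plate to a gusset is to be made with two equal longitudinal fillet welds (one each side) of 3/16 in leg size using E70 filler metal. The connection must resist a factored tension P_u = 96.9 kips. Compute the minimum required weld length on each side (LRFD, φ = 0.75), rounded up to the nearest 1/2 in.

L = 12 in on each side

E70XX → F_EXX = 70 ksi.
Throat t_e = 0.707 × 0.1875 = 0.1326 in.
φr_n = 0.75 × 0.6 × 70 × 0.1326 = 4.176 kips/in.
L_req = P_u / φr_n = 96.9 / 4.176 = 23.21 in total.
Per side: 23.21 / 2 = 11.6 in.
Round up → use L = 12 in on each side.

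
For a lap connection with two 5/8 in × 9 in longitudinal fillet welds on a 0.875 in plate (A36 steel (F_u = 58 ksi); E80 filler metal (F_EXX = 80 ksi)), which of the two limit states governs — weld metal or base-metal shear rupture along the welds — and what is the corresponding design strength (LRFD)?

φR_n ≈ 286 kips (weld metal governs)

t_e = 0.707 × 0.625 = 0.4419 in; L = 18 in.
Weld metal: φR_n = 0.75 × 0.6 × 80 × 0.4419 × 18 = 286.3 kips.
Base metal (shear rupture): φR_n = 0.75 × 0.6 × 58 × 0.875 × 18 = 411.1 kips.
Governing: weld metal.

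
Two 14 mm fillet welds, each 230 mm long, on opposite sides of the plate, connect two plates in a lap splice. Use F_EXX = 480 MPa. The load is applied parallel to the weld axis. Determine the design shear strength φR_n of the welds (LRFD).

Effective throat t_e = 0.707 × 14 = 9.898 mm.
Total length L = 460 mm; A_we = 9.898 × 460 = 4553 mm².
F_nw = 0.6 F_EXX = 0.6 × 480 = 288 MPa.
φR_n = 0.75 × 288 × 4553 × 10⁻³ = 983.5 kN.

φR_n ≈ 983 kN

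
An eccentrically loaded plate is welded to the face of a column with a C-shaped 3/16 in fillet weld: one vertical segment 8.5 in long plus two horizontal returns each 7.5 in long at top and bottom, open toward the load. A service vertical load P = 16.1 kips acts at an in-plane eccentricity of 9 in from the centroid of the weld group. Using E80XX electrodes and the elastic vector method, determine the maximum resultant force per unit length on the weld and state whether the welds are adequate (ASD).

f_max ≈ 2.62 kip/in; adequate

E80XX → F_EXX = 80 ksi.
Total weld length L_w = 23.5 in. Treat welds as unit-width lines.
Centroid: x̄ = 2×7.5×3.75 / 23.5 = 2.394 in from the vertical weld.
Polar moment about centroid: J = I_x + I_y = [8.5³/12 + 2×7.5×4.25²] + [8.5×2.394² + 2(7.5³/12 + 7.5×1.356²)] = 468.7 in³.
Direct shear f_v = P/L_w = 16.1 / 23.5 = 0.6851 kip/in (vertical).
Torsion M = P·e = 16.1 × 9 = 144.9 kip·in.
Critical point at (x, y) = (5.106, 4.25) from centroid. f_tx = M·y/J = 1.314 kip/in; f_ty = M·x/J = 1.579 kip/in.
Resultant f_max = √[f_tx² + (f_v + f_ty)²] = √[1.314² + (0.6851 + 1.579)²] = 2.617 kip/in.
Capacity per unit length: r_n/Ω = (1/2.0) × 0.6 × 80 × (0.707 × 0.1875) = 3.181 kip/in.
2.617 ≤ 3.181 → adequate.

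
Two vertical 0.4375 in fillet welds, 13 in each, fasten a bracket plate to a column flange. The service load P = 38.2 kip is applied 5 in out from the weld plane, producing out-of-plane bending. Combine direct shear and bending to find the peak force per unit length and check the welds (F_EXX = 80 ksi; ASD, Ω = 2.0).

f_max ≈ 3.7 kip/in; adequate

L_w = 2 × 13 = 26 in; section modulus (unit throat) S = 2 × L²/6 = 56.33 in².
Direct shear f_v = P/L_w = 38.2/26 = 1.469 kip/in.
Moment M = P × e = 38.2 × 5 = 191 kip·in; bending f_b = M/S = 3.391 kip/in.
f_max = √(f_v² + f_b²) = √(1.469² + 3.391²) = 3.695 kip/in.
r_n/Ω = (1/2.0) × 0.6 × 80 × (0.707 × 0.4375) = 7.423 kip/in → adequate.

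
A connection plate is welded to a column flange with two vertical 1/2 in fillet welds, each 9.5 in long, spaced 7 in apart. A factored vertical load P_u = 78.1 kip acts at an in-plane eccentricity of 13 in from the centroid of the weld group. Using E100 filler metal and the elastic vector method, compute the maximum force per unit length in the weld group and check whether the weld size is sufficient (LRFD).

E100XX → F_EXX = 100 ksi.
Total weld length L_w = 19 in. Treat welds as unit-width lines.
Polar moment about centroid: J = 2[d³/12 + d(b/2)²] = 2[9.5³/12 + 9.5×3.5²] = 375.6 in³.
Direct shear f_v = P/L_w = 78.1 / 19 = 4.111 kip/in (vertical).
Torsion M = P·e = 78.1 × 13 = 1015.3 kip·in.
Critical point at (x, y) = (3.5, 4.75) from centroid. f_tx = M·y/J = 12.84 kip/in; f_ty = M·x/J = 9.46 kip/in.
Resultant f_max = √[f_tx² + (f_v + f_ty)²] = √[12.84² + (4.111 + 9.46)²] = 18.68 kip/in.
Capacity per unit length: φr_n = 0.75 × 0.6 × 100 × (0.707 × 0.5) = 15.91 kip/in.
18.68 > 15.91 → NOT adequate.

f_max ≈ 18.7 kip/in; NOT adequate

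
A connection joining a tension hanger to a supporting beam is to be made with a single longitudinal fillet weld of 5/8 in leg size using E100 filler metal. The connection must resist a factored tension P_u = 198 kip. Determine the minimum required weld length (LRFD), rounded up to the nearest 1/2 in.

E100XX → F_EXX = 100 ksi.
Throat t_e = 0.707 × 0.625 = 0.4419 in.
φr_n = 0.75 × 0.6 × 100 × 0.4419 = 19.88 kip/in.
L_req = P_u / φr_n = 198 / 19.88 = 9.958 in total.
Round up → use L = 10 in.

L = 10 in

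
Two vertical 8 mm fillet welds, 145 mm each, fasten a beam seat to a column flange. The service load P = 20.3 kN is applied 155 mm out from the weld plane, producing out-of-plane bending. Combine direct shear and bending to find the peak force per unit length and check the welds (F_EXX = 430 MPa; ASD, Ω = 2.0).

L_w = 2 × 145 = 290 mm; section modulus (unit throat) S = 2 × L²/6 = 7008 mm².
Direct shear f_v = P/L_w = 20.3×10³/290 = 70 N/mm.
Moment M = P × e = 20.3×10³ × 155 = 3146500 N·mm; bending f_b = M/S = 449 N/mm.
f_max = √(f_v² + f_b²) = √(70² + 449²) = 454.4 N/mm.
r_n/Ω = (1/2.0) × 0.6 × 430 × (0.707 × 8) = 729.6 N/mm → adequate.

f_max ≈ 454 N/mm; adequate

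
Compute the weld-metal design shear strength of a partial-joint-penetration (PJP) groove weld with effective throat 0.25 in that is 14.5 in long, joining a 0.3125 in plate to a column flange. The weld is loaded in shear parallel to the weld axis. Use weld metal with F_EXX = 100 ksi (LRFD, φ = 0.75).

φR_n ≈ 163 kip

Effective throat (given) t_e = 0.25 in.
A_we = 0.25 × 14.5 = 3.625 in².
F_nw = 0.6 F_EXX = 60 ksi.
φR_n = 0.75 × 60 × 3.625 = 163.1 kip.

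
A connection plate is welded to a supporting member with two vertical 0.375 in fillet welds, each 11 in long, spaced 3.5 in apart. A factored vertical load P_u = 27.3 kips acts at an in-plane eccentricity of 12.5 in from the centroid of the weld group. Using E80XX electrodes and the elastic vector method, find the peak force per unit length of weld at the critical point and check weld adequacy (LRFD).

E80XX → F_EXX = 80 ksi.
Total weld length L_w = 22 in. Treat welds as unit-width lines.
Polar moment about centroid: J = 2[d³/12 + d(b/2)²] = 2[11³/12 + 11×1.75²] = 289.2 in³.
Direct shear f_v = P/L_w = 27.3 / 22 = 1.241 kip/in (vertical).
Torsion M = P·e = 27.3 × 12.5 = 341.25 kip·in.
Critical point at (x, y) = (1.75, 5.5) from centroid. f_tx = M·y/J = 6.49 kip/in; f_ty = M·x/J = 2.065 kip/in.
Resultant f_max = √[f_tx² + (f_v + f_ty)²] = √[6.49² + (1.241 + 2.065)²] = 7.283 kip/in.
Capacity per unit length: φr_n = 0.75 × 0.6 × 80 × (0.707 × 0.375) = 9.544 kip/in.
7.283 ≤ 9.544 → adequate.

f_max ≈ 7.28 kip/in; adequate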